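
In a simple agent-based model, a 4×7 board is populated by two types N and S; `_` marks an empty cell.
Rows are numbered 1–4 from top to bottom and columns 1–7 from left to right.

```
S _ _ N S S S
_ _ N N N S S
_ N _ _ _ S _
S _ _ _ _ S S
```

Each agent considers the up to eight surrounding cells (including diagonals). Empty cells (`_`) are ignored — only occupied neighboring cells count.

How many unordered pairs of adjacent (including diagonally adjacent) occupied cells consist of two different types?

7

Scan each occupied cell's neighbors to the right and below (and the two forward diagonals) so each pair is counted once.
From row 1: 4 unlike of 14 pairs (running 4/14).
From row 2: 2 unlike of 8 pairs (running 6/22).
From row 3: 1 unlike of 3 pairs (running 7/25).
From row 4: 0 unlike of 1 pairs (running 7/26).
Total adjacent occupied pairs: 26; unlike-type pairs: 7.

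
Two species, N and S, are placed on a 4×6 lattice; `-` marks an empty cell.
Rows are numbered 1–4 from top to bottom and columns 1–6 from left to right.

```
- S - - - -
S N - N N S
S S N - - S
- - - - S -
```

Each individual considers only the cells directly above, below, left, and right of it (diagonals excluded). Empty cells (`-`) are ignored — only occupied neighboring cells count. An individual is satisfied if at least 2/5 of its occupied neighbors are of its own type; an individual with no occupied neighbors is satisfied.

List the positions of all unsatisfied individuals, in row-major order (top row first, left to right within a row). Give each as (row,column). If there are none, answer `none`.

(1,2), (2,2), (3,2), (3,3)

(1,2)S 0/1 unhappy
(2,1)S 1/2 ok
(2,2)N 0/3 unhappy
(2,4)N 1/1 ok
(2,5)N 1/2 ok
(2,6)S 1/2 ok
(3,1)S 2/2 ok
(3,2)S 1/3 unhappy
(3,3)N 0/1 unhappy
(3,6)S 1/1 ok
(4,5)S 0/0 ok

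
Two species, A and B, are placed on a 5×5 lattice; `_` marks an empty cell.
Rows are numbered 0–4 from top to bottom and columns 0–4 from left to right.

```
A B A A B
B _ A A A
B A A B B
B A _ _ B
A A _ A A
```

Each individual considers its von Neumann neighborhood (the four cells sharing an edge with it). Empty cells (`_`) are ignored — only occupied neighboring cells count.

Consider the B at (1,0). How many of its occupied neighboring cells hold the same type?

Occupied neighbors of (1,0): (0,0)=A, (2,0)=B.
Same type (B): 1 of 2.

1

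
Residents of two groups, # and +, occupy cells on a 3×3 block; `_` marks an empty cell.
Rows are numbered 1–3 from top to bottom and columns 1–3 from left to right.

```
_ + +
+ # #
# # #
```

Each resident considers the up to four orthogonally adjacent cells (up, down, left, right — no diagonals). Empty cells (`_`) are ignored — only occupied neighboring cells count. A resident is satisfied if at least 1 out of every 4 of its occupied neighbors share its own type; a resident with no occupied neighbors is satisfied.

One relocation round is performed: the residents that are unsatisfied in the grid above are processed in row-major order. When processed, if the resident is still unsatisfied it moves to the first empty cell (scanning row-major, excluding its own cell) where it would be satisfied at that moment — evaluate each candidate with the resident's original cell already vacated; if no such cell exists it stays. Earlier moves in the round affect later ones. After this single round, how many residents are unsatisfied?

Initially unsatisfied (in order): (2,1).
  (2,1) → (1,1).
Resulting grid:
+ + +
_ # #
# # #
All satisfied now.

0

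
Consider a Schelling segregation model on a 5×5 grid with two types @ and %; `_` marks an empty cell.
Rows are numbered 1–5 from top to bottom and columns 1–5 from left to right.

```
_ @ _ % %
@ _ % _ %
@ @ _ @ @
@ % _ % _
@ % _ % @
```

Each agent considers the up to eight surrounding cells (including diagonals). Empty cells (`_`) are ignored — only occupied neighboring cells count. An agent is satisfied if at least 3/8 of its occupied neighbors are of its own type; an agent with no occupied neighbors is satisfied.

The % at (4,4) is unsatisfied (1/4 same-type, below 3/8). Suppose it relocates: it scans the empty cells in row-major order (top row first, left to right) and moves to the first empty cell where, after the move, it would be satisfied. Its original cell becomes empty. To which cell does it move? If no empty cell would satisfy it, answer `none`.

(1,3)

Vacating (4,4). Empty cells in order:
  (1,1): 0/2 same-type → still unsatisfied.
  (1,3): 2/3 same-type → satisfied — stop here.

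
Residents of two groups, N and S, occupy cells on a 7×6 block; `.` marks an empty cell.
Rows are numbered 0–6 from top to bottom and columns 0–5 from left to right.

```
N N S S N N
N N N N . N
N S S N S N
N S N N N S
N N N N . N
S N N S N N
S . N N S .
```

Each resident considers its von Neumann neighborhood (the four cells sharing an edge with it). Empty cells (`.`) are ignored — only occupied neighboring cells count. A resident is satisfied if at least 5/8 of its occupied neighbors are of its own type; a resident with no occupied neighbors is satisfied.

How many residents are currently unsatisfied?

19

Row 0: (0,0)N 2/2 ok · (0,1)N 2/3 ok · (0,2)S 1/3 unhappy · (0,3)S 1/3 unhappy · (0,4)N 1/2 unhappy · (0,5)N 2/2 ok
Row 1: (1,0)N 3/3 ok · (1,1)N 3/4 ok · (1,2)N 2/4 unhappy · (1,3)N 2/3 ok · (1,5)N 2/2 ok
Row 2: (2,0)N 2/3 ok · (2,1)S 2/4 unhappy · (2,2)S 1/4 unhappy · (2,3)N 2/4 unhappy · (2,4)S 0/3 unhappy · (2,5)N 1/3 unhappy
Row 3: (3,0)N 2/3 ok · (3,1)S 1/4 unhappy · (3,2)N 2/4 unhappy · (3,3)N 4/4 ok · (3,4)N 1/3 unhappy · (3,5)S 0/3 unhappy
Row 4: (4,0)N 2/3 ok · (4,1)N 3/4 ok · (4,2)N 4/4 ok · (4,3)N 2/3 ok · (4,5)N 1/2 unhappy
Row 5: (5,0)S 1/3 unhappy · (5,1)N 2/3 ok · (5,2)N 3/4 ok · (5,3)S 0/4 unhappy · (5,4)N 1/3 unhappy · (5,5)N 2/2 ok
Row 6: (6,0)S 1/1 ok · (6,2)N 2/2 ok · (6,3)N 1/3 unhappy · (6,4)S 0/2 unhappy
Unsatisfied: (0,2), (0,3), (0,4), (1,2), (2,1), (2,2), (2,3), (2,4), (2,5), (3,1), (3,2), (3,4), (3,5), (4,5), (5,0), (5,3), (5,4), (6,3), (6,4) — 19 in total.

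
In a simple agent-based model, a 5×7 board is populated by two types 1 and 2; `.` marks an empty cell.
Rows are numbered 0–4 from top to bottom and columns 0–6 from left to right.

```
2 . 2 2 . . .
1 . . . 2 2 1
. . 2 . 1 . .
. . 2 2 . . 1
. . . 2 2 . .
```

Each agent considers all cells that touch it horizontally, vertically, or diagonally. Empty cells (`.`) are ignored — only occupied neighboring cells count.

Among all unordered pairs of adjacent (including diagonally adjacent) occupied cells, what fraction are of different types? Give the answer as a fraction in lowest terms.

Scan each occupied cell's neighbors to the right and below (and the two forward diagonals) so each pair is counted once.
Row 0: 2(0,0)–1(1,0)≠ 2(0,2)–2(0,3)= 2(0,3)–2(1,4)=  → 1/3 unlike.
Row 1: 2(1,4)–2(1,5)= 2(1,4)–1(2,4)≠ 2(1,5)–1(1,6)≠ 2(1,5)–1(2,4)≠  → 3/4 unlike.
Row 2: 2(2,2)–2(3,2)= 2(2,2)–2(3,3)= 1(2,4)–2(3,3)≠  → 1/3 unlike.
Row 3: 2(3,2)–2(3,3)= 2(3,2)–2(4,3)= 2(3,3)–2(4,3)= 2(3,3)–2(4,4)=  → 0/4 unlike.
Row 4: 2(4,3)–2(4,4)=  → 0/1 unlike.
Total adjacent occupied pairs: 15; unlike-type pairs: 5.
5/15 reduces to 1/3.

1/3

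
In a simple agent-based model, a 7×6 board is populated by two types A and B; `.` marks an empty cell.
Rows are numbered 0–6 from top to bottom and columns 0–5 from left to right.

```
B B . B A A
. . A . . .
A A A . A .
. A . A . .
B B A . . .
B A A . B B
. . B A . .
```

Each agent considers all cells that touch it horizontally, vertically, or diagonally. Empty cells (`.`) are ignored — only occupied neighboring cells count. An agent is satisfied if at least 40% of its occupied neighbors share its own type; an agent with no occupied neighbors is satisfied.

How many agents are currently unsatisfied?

Row 0: (0,0)B 1/1 satisfied · (0,1)B 1/2 satisfied · (0,3)B 0/2 not · (0,4)A 1/2 satisfied · (0,5)A 1/1 satisfied
Row 1: (1,2)A 2/4 satisfied
Row 2: (2,0)A 2/2 satisfied · (2,1)A 4/4 satisfied · (2,2)A 4/4 satisfied · (2,4)A 1/1 satisfied
Row 3: (3,1)A 4/6 satisfied · (3,3)A 3/3 satisfied
Row 4: (4,0)B 2/4 satisfied · (4,1)B 2/6 not · (4,2)A 4/5 satisfied
Row 5: (5,0)B 2/3 satisfied · (5,1)A 2/6 not · (5,2)A 3/5 satisfied · (5,4)B 1/2 satisfied · (5,5)B 1/1 satisfied
Row 6: (6,2)B 0/3 not · (6,3)A 1/3 not
Unsatisfied: (0,3), (4,1), (5,1), (6,2), (6,3) — 5 in total.

5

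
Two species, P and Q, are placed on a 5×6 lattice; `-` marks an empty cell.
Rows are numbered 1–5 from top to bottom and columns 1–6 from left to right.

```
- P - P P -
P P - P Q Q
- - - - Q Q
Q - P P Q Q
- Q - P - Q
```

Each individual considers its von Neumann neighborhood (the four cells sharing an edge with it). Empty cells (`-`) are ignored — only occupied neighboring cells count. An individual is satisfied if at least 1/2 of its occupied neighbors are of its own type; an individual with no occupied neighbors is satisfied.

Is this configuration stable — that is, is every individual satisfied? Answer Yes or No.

Row 1: (1,2)P 1/1 satisfied · (1,4)P 2/2 satisfied · (1,5)P 1/2 satisfied
Row 2: (2,1)P 1/1 satisfied · (2,2)P 2/2 satisfied · (2,4)P 1/2 satisfied · (2,5)Q 2/4 satisfied · (2,6)Q 2/2 satisfied
Row 3: (3,5)Q 3/3 satisfied · (3,6)Q 3/3 satisfied
Row 4: (4,1)Q 0/0 satisfied · (4,3)P 1/1 satisfied · (4,4)P 2/3 satisfied · (4,5)Q 2/3 satisfied · (4,6)Q 3/3 satisfied
Row 5: (5,2)Q 0/0 satisfied · (5,4)P 1/1 satisfied · (5,6)Q 1/1 satisfied
All meet the threshold, so the configuration is stable.

Yes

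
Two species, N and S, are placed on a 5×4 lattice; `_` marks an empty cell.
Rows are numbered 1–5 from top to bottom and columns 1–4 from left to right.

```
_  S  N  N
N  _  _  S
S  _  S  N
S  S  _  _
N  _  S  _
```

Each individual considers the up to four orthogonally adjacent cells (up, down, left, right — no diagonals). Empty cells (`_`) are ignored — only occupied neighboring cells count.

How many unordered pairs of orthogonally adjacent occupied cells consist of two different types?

Scan each occupied cell's neighbors to the right and below so each pair is counted once.
From row 1: 2 unlike of 3 pairs (running 2/3).
From row 2: 2 unlike of 2 pairs (running 4/5).
From row 3: 1 unlike of 2 pairs (running 5/7).
From row 4: 1 unlike of 2 pairs (running 6/9).
Total adjacent occupied pairs: 9; unlike-type pairs: 6.

6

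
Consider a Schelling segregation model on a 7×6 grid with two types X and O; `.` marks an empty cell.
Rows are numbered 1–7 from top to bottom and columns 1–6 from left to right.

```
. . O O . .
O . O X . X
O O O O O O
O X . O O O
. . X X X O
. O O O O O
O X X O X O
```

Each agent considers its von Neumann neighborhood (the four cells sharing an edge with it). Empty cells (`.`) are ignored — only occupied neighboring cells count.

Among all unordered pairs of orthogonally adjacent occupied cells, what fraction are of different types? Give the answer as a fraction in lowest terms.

Scan each occupied cell's neighbors to the right and below so each pair is counted once.
From row 1: 1 unlike of 3 pairs (running 1/3).
From row 2: 3 unlike of 5 pairs (running 4/8).
From row 3: 1 unlike of 10 pairs (running 5/18).
From row 4: 3 unlike of 6 pairs (running 8/24).
From row 5: 4 unlike of 7 pairs (running 12/31).
From row 6: 3 unlike of 9 pairs (running 15/40).
From row 7: 4 unlike of 5 pairs (running 19/45).
Total adjacent occupied pairs: 45; unlike-type pairs: 19.
19/45 is already in lowest terms.

19/45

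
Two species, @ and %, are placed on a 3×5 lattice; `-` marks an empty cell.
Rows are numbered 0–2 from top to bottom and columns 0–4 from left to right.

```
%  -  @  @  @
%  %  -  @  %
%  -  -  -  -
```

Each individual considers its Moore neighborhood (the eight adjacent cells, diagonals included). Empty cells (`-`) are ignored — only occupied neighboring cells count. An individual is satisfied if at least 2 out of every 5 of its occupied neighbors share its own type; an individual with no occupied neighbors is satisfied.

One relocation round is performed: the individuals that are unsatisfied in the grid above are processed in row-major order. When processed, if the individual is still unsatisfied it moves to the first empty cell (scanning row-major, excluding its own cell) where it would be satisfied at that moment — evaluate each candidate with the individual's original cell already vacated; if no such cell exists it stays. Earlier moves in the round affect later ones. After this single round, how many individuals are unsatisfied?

0

Initially unsatisfied (in order): (1,4).
  (1,4) → (0,1).
Resulting grid:
% % @ @ @
% % - @ -
% - - - -
All satisfied now.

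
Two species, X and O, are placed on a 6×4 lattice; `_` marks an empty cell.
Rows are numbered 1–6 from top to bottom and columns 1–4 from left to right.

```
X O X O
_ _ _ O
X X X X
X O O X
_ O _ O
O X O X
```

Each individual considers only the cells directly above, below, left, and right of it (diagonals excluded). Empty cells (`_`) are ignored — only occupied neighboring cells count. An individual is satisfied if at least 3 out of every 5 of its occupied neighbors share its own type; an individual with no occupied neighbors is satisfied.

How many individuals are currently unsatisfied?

(1,1)X 0/1 ✗
(1,2)O 0/2 ✗
(1,3)X 0/2 ✗
(1,4)O 1/2 ✗
(2,4)O 1/2 ✗
(3,1)X 2/2 ✓
(3,2)X 2/3 ✓
(3,3)X 2/3 ✓
(3,4)X 2/3 ✓
(4,1)X 1/2 ✗
(4,2)O 2/4 ✗
(4,3)O 1/3 ✗
(4,4)X 1/3 ✗
(5,2)O 1/2 ✗
(5,4)O 0/2 ✗
(6,1)O 0/1 ✗
(6,2)X 0/3 ✗
(6,3)O 0/2 ✗
(6,4)X 0/2 ✗
Unsatisfied: (1,1), (1,2), (1,3), (1,4), (2,4), (4,1), (4,2), (4,3), (4,4), (5,2), (5,4), (6,1), (6,2), (6,3), (6,4) — 15 in total.

15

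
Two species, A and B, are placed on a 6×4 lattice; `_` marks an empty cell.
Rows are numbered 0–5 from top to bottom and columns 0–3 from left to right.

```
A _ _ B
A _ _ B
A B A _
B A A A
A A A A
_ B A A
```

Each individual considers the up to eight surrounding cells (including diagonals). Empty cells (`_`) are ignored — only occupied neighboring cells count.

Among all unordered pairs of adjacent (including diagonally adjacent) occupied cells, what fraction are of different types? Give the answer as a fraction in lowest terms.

Scan each occupied cell's neighbors to the right and below (and the two forward diagonals) so each pair is counted once.
From row 0: 0 unlike of 2 pairs (running 0/2).
From row 1: 2 unlike of 3 pairs (running 2/5).
From row 2: 5 unlike of 10 pairs (running 7/15).
From row 3: 3 unlike of 13 pairs (running 10/28).
From row 4: 3 unlike of 11 pairs (running 13/39).
From row 5: 1 unlike of 2 pairs (running 14/41).
Total adjacent occupied pairs: 41; unlike-type pairs: 14.
14/41 is already in lowest terms.

14/41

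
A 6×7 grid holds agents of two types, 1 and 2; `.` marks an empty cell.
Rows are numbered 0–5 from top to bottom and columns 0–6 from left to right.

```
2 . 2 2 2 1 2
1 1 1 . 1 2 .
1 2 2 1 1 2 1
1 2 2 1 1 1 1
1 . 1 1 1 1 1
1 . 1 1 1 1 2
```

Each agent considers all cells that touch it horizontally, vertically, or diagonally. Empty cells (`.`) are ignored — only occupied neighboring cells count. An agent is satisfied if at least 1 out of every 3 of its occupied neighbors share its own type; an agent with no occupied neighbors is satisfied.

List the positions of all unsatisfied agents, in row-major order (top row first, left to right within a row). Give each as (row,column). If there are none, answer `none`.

(0,0)2 0/2 not
(0,2)2 1/3 satisfied
(0,3)2 2/4 satisfied
(0,4)2 2/4 satisfied
(0,5)1 1/4 not
(0,6)2 1/2 satisfied
(1,0)1 2/4 satisfied
(1,1)1 3/7 satisfied
(1,2)1 2/6 satisfied
(1,4)1 3/7 satisfied
(1,5)2 3/7 satisfied
(2,0)1 3/5 satisfied
(2,1)2 3/8 satisfied
(2,2)2 3/7 satisfied
(2,3)1 5/7 satisfied
(2,4)1 5/7 satisfied
(2,5)2 1/7 not
(2,6)1 2/4 satisfied
(3,0)1 2/4 satisfied
(3,1)2 3/7 satisfied
(3,2)2 3/7 satisfied
(3,3)1 6/8 satisfied
(3,4)1 7/8 satisfied
(3,5)1 7/8 satisfied
(3,6)1 4/5 satisfied
(4,0)1 2/3 satisfied
(4,2)1 4/6 satisfied
(4,3)1 7/8 satisfied
(4,4)1 8/8 satisfied
(4,5)1 7/8 satisfied
(4,6)1 4/5 satisfied
(5,0)1 1/1 satisfied
(5,2)1 3/3 satisfied
(5,3)1 5/5 satisfied
(5,4)1 5/5 satisfied
(5,5)1 4/5 satisfied
(5,6)2 0/3 not

(0,0), (0,5), (2,5), (5,6)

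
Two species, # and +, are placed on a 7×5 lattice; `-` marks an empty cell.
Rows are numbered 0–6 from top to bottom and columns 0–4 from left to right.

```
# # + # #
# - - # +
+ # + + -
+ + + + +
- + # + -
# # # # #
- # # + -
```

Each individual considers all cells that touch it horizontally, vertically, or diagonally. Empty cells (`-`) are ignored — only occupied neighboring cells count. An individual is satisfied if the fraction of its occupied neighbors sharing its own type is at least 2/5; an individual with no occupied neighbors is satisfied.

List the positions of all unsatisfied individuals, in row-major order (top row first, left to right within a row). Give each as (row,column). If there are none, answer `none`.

Row 0: (0,0)# 2/2 ✓ · (0,1)# 2/3 ✓ · (0,2)+ 0/3 ✗ · (0,3)# 2/4 ✓ · (0,4)# 2/3 ✓
Row 1: (1,0)# 3/4 ✓ · (1,3)# 2/6 ✗ · (1,4)+ 1/4 ✗
Row 2: (2,0)+ 2/4 ✓ · (2,1)# 1/6 ✗ · (2,2)+ 4/6 ✓ · (2,3)+ 5/6 ✓
Row 3: (3,0)+ 3/4 ✓ · (3,1)+ 5/7 ✓ · (3,2)+ 6/8 ✓ · (3,3)+ 5/6 ✓ · (3,4)+ 3/3 ✓
Row 4: (4,1)+ 3/7 ✓ · (4,2)# 3/8 ✗ · (4,3)+ 3/7 ✓
Row 5: (5,0)# 2/3 ✓ · (5,1)# 5/6 ✓ · (5,2)# 5/8 ✓ · (5,3)# 4/6 ✓ · (5,4)# 1/3 ✗
Row 6: (6,1)# 4/4 ✓ · (6,2)# 4/5 ✓ · (6,3)+ 0/4 ✗

(0,2), (1,3), (1,4), (2,1), (4,2), (5,4), (6,3)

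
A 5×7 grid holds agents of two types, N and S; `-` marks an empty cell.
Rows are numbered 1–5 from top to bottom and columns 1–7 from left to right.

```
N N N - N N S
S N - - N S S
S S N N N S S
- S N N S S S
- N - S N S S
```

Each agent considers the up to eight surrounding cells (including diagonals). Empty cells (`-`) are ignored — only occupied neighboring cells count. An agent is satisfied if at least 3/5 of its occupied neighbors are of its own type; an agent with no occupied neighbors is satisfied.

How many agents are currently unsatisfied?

Row 1: (1,1)N 2/3 ok · (1,2)N 3/4 ok · (1,3)N 2/2 ok · (1,5)N 2/3 ok · (1,6)N 2/5 unhappy · (1,7)S 2/3 ok
Row 2: (2,1)S 2/5 unhappy · (2,2)N 4/7 unhappy · (2,5)N 4/6 ok · (2,6)S 4/8 unhappy · (2,7)S 4/5 ok
Row 3: (3,1)S 3/4 ok · (3,2)S 3/6 unhappy · (3,3)N 4/6 ok · (3,4)N 5/6 ok · (3,5)N 3/7 unhappy · (3,6)S 6/8 ok · (3,7)S 5/5 ok
Row 4: (4,2)S 2/5 unhappy · (4,3)N 4/7 unhappy · (4,4)N 5/7 ok · (4,5)S 4/8 unhappy · (4,6)S 6/8 ok · (4,7)S 5/5 ok
Row 5: (5,2)N 1/2 unhappy · (5,4)S 1/4 unhappy · (5,5)N 1/5 unhappy · (5,6)S 4/5 ok · (5,7)S 3/3 ok
Unsatisfied: (1,6), (2,1), (2,2), (2,6), (3,2), (3,5), (4,2), (4,3), (4,5), (5,2), (5,4), (5,5) — 12 in total.

12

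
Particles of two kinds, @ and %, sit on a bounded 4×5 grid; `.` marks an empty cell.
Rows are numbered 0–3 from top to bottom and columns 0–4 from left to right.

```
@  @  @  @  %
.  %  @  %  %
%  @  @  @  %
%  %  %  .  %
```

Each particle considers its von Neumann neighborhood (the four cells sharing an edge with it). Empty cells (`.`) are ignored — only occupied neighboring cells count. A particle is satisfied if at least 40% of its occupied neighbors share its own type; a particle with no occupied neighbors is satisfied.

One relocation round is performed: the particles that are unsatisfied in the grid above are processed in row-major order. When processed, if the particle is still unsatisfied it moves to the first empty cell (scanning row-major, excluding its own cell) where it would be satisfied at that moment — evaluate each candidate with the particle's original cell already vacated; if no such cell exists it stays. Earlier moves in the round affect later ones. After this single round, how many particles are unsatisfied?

Initially unsatisfied (in order): (0,3), (1,1), (1,3), (2,1), (2,3).
  (0,3): no empty cell satisfies it; stays.
  (1,1) → (1,0).
  (1,3) → (3,3).
  (2,1) → (1,1).
  (2,3) → (1,3).
Resulting grid:
@ @ @ @ %
% @ @ @ %
% . @ . %
% % % % %
Unsatisfied now: (1,0).

1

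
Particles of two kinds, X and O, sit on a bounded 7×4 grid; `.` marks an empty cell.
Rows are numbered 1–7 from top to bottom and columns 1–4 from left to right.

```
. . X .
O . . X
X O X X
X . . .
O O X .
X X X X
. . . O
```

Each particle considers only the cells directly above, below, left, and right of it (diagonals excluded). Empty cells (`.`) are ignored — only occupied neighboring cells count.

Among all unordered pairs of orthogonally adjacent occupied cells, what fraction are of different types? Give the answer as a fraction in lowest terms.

1/2

Scan each occupied cell's neighbors to the right and below so each pair is counted once.
Row 2: O(2,1)–X(3,1)≠ X(2,4)–X(3,4)=  → 1/2 unlike.
Row 3: X(3,1)–O(3,2)≠ X(3,1)–X(4,1)= O(3,2)–X(3,3)≠ X(3,3)–X(3,4)=  → 2/4 unlike.
Row 4: X(4,1)–O(5,1)≠  → 1/1 unlike.
Row 5: O(5,1)–O(5,2)= O(5,1)–X(6,1)≠ O(5,2)–X(5,3)≠ O(5,2)–X(6,2)≠ X(5,3)–X(6,3)=  → 3/5 unlike.
Row 6: X(6,1)–X(6,2)= X(6,2)–X(6,3)= X(6,3)–X(6,4)= X(6,4)–O(7,4)≠  → 1/4 unlike.
Total adjacent occupied pairs: 16; unlike-type pairs: 8.
8/16 reduces to 1/2.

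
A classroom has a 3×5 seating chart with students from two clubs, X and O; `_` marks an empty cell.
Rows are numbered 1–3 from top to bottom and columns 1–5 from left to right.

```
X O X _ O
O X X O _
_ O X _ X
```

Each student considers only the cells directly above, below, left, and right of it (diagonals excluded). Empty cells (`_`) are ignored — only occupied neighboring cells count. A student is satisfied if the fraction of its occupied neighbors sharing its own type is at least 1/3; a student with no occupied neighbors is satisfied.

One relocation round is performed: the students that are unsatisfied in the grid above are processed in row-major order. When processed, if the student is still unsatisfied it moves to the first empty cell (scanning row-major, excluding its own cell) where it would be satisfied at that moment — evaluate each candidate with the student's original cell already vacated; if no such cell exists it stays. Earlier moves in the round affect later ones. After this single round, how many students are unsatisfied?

1

Initially unsatisfied (in order): (1,1), (1,2), (2,1), (2,2), (2,4), (3,2).
  (1,1) → (1,4).
  (1,2) → (1,1).
  (2,1): now satisfied by earlier moves; stays.
  (2,2): now satisfied by earlier moves; stays.
  (2,4) → (1,2).
  (3,2) → (2,5).
Resulting grid:
O O X X O
O X X _ O
_ _ X _ X
Unsatisfied now: (3,5).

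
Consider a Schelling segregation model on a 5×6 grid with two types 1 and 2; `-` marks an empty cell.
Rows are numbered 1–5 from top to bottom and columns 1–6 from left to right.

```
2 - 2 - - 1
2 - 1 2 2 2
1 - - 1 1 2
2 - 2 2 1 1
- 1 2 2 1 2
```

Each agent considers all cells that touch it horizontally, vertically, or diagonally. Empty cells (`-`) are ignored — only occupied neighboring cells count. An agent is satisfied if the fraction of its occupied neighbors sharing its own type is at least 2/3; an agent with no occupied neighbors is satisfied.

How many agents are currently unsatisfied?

Row 1: (1,1)2 1/1 ✓ · (1,3)2 1/2 ✗ · (1,6)1 0/2 ✗
Row 2: (2,1)2 1/2 ✗ · (2,3)1 1/3 ✗ · (2,4)2 2/5 ✗ · (2,5)2 3/6 ✗ · (2,6)2 2/4 ✗
Row 3: (3,1)1 0/2 ✗ · (3,4)1 3/7 ✗ · (3,5)1 3/8 ✗ · (3,6)2 2/5 ✗
Row 4: (4,1)2 0/2 ✗ · (4,3)2 3/5 ✗ · (4,4)2 3/7 ✗ · (4,5)1 4/8 ✗ · (4,6)1 3/5 ✗
Row 5: (5,2)1 0/3 ✗ · (5,3)2 3/4 ✓ · (5,4)2 3/5 ✗ · (5,5)1 2/5 ✗ · (5,6)2 0/3 ✗
Unsatisfied: (1,3), (1,6), (2,1), (2,3), (2,4), (2,5), (2,6), (3,1), (3,4), (3,5), (3,6), (4,1), (4,3), (4,4), (4,5), (4,6), (5,2), (5,4), (5,5), (5,6) — 20 in total.

20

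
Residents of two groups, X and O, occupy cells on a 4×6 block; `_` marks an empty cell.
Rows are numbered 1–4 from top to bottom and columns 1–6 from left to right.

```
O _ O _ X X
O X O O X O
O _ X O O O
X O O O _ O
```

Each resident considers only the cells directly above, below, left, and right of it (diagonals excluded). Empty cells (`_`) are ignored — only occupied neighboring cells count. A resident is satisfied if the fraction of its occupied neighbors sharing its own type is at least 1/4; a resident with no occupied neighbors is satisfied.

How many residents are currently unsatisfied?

3

(1,1)O 1/1 ok
(1,3)O 1/1 ok
(1,5)X 2/2 ok
(1,6)X 1/2 ok
(2,1)O 2/3 ok
(2,2)X 0/2 unhappy
(2,3)O 2/4 ok
(2,4)O 2/3 ok
(2,5)X 1/4 ok
(2,6)O 1/3 ok
(3,1)O 1/2 ok
(3,3)X 0/3 unhappy
(3,4)O 3/4 ok
(3,5)O 2/3 ok
(3,6)O 3/3 ok
(4,1)X 0/2 unhappy
(4,2)O 1/2 ok
(4,3)O 2/3 ok
(4,4)O 2/2 ok
(4,6)O 1/1 ok
Unsatisfied: (2,2), (3,3), (4,1) — 3 in total.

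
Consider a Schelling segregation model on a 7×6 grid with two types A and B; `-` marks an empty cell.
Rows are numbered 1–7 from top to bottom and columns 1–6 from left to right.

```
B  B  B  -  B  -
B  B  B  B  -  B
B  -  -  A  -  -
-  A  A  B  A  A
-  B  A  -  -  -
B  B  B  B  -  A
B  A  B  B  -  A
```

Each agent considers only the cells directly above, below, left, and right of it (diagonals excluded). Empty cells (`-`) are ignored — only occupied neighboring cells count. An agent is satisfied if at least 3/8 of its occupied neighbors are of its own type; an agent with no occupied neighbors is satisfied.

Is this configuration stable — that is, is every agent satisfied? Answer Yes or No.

(1,1)B 2/2 ✓
(1,2)B 3/3 ✓
(1,3)B 2/2 ✓
(1,5)B 0/0 ✓
(2,1)B 3/3 ✓
(2,2)B 3/3 ✓
(2,3)B 3/3 ✓
(2,4)B 1/2 ✓
(2,6)B 0/0 ✓
(3,1)B 1/1 ✓
(3,4)A 0/2 ✗
(4,2)A 1/2 ✓
(4,3)A 2/3 ✓
(4,4)B 0/3 ✗
(4,5)A 1/2 ✓
(4,6)A 1/1 ✓
(5,2)B 1/3 ✗
(5,3)A 1/3 ✗
(6,1)B 2/2 ✓
(6,2)B 3/4 ✓
(6,3)B 3/4 ✓
(6,4)B 2/2 ✓
(6,6)A 1/1 ✓
(7,1)B 1/2 ✓
(7,2)A 0/3 ✗
(7,3)B 2/3 ✓
(7,4)B 2/2 ✓
(7,6)A 1/1 ✓
For instance (3,4) has only 0/2 same-type neighbors, below 3/8.

No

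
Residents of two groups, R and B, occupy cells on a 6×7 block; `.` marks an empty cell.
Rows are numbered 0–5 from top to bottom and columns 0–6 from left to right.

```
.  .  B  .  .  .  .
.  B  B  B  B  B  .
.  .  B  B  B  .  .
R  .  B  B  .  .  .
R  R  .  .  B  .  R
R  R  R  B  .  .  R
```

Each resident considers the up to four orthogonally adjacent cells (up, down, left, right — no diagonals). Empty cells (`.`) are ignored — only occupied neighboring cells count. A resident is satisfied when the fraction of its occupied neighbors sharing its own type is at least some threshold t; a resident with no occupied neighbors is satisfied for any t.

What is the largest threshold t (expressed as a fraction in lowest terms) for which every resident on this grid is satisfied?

(0,2)B 1/1
(1,1)B 1/1
(1,2)B 4/4
(1,3)B 3/3
(1,4)B 3/3
(1,5)B 1/1
(2,2)B 3/3
(2,3)B 4/4
(2,4)B 2/2
(3,0)R 1/1
(3,2)B 2/2
(3,3)B 2/2
(4,0)R 3/3
(4,1)R 2/2
(4,4)B — no occupied neighbors
(4,6)R 1/1
(5,0)R 2/2
(5,1)R 3/3
(5,2)R 1/2
(5,3)B 0/1
(5,6)R 1/1
The smallest same-type fraction is 0/1 at (5,3), which reduces to 0/1. Any threshold above that leaves this resident unsatisfied.

0/1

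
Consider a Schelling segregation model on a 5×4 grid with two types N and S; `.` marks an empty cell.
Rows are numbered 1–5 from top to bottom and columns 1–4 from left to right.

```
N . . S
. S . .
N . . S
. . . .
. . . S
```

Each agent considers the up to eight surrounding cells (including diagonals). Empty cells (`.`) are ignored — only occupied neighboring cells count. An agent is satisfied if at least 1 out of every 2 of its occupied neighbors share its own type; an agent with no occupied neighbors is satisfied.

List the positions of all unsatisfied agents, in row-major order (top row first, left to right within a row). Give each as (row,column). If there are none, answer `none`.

(1,1)N 0/1 unhappy
(1,4)S 0/0 ok
(2,2)S 0/2 unhappy
(3,1)N 0/1 unhappy
(3,4)S 0/0 ok
(5,4)S 0/0 ok

(1,1), (2,2), (3,1)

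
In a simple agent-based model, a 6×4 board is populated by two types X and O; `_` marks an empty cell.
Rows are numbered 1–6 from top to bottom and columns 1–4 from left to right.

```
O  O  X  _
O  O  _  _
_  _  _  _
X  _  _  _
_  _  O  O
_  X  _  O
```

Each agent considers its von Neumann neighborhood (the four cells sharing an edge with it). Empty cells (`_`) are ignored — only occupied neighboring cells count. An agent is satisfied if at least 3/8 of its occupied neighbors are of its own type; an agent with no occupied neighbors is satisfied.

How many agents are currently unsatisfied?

1

(1,1)O 2/2 ok
(1,2)O 2/3 ok
(1,3)X 0/1 unhappy
(2,1)O 2/2 ok
(2,2)O 2/2 ok
(4,1)X 0/0 ok
(5,3)O 1/1 ok
(5,4)O 2/2 ok
(6,2)X 0/0 ok
(6,4)O 1/1 ok
Unsatisfied: (1,3) — 1 in total.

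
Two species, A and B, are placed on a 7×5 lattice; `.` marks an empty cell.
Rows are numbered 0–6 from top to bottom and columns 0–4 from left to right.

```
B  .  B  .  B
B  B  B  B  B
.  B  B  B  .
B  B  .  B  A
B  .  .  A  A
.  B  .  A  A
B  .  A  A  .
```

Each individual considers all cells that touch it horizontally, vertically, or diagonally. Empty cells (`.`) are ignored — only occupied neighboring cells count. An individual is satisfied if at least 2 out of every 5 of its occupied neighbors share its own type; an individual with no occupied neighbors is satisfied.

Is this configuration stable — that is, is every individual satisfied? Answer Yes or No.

Yes

Row 0: (0,0)B 2/2 satisfied · (0,2)B 3/3 satisfied · (0,4)B 2/2 satisfied
Row 1: (1,0)B 3/3 satisfied · (1,1)B 6/6 satisfied · (1,2)B 6/6 satisfied · (1,3)B 6/6 satisfied · (1,4)B 3/3 satisfied
Row 2: (2,1)B 6/6 satisfied · (2,2)B 7/7 satisfied · (2,3)B 5/6 satisfied
Row 3: (3,0)B 3/3 satisfied · (3,1)B 4/4 satisfied · (3,3)B 2/5 satisfied · (3,4)A 2/4 satisfied
Row 4: (4,0)B 3/3 satisfied · (4,3)A 4/5 satisfied · (4,4)A 4/5 satisfied
Row 5: (5,1)B 2/3 satisfied · (5,3)A 5/5 satisfied · (5,4)A 4/4 satisfied
Row 6: (6,0)B 1/1 satisfied · (6,2)A 2/3 satisfied · (6,3)A 3/3 satisfied
All meet the threshold, so the configuration is stable.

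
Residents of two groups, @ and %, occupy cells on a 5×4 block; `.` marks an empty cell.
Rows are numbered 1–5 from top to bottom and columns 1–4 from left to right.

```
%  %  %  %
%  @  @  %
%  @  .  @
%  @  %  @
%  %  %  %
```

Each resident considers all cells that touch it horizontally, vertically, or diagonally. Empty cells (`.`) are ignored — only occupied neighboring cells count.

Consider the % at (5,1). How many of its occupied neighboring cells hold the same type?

Occupied neighbors of (5,1): (4,1)=%, (4,2)=@, (5,2)=%.
Same type (%): 2 of 3.

2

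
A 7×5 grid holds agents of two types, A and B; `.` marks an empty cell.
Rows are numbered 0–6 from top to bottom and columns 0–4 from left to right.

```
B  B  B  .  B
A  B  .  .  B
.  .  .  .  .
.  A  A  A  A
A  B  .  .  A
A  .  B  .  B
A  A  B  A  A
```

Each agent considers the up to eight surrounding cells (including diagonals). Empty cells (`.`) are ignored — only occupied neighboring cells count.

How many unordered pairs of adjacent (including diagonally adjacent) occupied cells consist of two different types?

14

Scan each occupied cell's neighbors to the right and below (and the two forward diagonals) so each pair is counted once.
Row 0: B(0,0)–B(0,1)= B(0,0)–A(1,0)≠ B(0,0)–B(1,1)= B(0,1)–B(0,2)= B(0,1)–B(1,1)= B(0,1)–A(1,0)≠ B(0,2)–B(1,1)= B(0,4)–B(1,4)=  → 2/8 unlike.
Row 1: A(1,0)–B(1,1)≠  → 1/1 unlike.
Row 3: A(3,1)–A(3,2)= A(3,1)–B(4,1)≠ A(3,1)–A(4,0)= A(3,2)–A(3,3)= A(3,2)–B(4,1)≠ A(3,3)–A(3,4)= A(3,3)–A(4,4)= A(3,4)–A(4,4)=  → 2/8 unlike.
Row 4: A(4,0)–B(4,1)≠ A(4,0)–A(5,0)= B(4,1)–B(5,2)= B(4,1)–A(5,0)≠ A(4,4)–B(5,4)≠  → 3/5 unlike.
Row 5: A(5,0)–A(6,0)= A(5,0)–A(6,1)= B(5,2)–B(6,2)= B(5,2)–A(6,3)≠ B(5,2)–A(6,1)≠ B(5,4)–A(6,4)≠ B(5,4)–A(6,3)≠  → 4/7 unlike.
Row 6: A(6,0)–A(6,1)= A(6,1)–B(6,2)≠ B(6,2)–A(6,3)≠ A(6,3)–A(6,4)=  → 2/4 unlike.
Total adjacent occupied pairs: 33; unlike-type pairs: 14.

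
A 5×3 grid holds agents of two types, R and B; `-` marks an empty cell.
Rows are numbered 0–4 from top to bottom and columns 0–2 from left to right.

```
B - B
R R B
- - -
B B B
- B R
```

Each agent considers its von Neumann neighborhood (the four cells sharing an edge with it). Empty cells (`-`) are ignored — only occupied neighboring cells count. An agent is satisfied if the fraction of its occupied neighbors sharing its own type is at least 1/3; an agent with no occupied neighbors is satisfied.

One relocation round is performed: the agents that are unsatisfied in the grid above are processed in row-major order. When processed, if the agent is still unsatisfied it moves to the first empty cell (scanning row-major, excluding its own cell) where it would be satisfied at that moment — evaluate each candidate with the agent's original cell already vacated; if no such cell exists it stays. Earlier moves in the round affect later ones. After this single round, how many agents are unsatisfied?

0

Initially unsatisfied (in order): (0,0), (4,2).
  (0,0) → (0,1).
  (4,2) → (0,0).
Resulting grid:
R B B
R R B
- - -
B B B
- B -
All satisfied now.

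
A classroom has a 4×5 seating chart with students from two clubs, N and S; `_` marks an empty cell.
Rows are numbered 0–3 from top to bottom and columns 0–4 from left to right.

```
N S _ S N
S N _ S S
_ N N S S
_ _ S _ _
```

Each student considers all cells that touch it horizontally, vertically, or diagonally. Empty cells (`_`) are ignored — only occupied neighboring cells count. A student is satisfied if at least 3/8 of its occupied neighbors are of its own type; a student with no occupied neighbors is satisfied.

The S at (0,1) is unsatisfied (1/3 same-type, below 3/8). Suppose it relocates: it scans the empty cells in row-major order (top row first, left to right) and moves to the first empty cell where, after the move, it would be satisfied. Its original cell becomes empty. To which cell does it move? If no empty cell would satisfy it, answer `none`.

Vacating (0,1). Empty cells in order:
  (0,2): 2/3 same-type → satisfied — stop here.

(0,2)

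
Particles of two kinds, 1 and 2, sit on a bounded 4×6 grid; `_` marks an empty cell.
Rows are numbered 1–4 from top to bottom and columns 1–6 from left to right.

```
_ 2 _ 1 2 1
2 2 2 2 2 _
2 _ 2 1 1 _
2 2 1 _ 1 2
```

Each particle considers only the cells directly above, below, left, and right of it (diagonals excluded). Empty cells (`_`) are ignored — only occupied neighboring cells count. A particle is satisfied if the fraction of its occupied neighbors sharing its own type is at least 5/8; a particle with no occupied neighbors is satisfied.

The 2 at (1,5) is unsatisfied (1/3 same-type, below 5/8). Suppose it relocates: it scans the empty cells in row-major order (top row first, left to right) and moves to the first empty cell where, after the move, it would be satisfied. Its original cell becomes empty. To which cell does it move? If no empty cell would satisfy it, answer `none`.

(1,1)

Vacating (1,5). Empty cells in order:
  (1,1): 2/2 same-type → satisfied — stop here.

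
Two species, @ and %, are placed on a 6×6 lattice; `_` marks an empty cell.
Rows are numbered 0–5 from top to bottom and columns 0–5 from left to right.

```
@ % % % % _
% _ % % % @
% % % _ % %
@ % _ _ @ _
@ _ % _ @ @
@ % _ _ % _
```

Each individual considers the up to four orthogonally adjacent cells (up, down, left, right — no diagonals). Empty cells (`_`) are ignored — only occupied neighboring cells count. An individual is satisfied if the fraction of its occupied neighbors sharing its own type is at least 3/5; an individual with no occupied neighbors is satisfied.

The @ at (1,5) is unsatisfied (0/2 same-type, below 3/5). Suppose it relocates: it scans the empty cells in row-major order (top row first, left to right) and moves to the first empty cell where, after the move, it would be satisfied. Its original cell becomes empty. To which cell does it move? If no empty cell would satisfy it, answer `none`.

Vacating (1,5). Empty cells in order:
  (0,5): 0/1 same-type → still unsatisfied.
  (1,1): 0/4 same-type → still unsatisfied.
  (2,3): 0/3 same-type → still unsatisfied.
  (3,2): 0/3 same-type → still unsatisfied.
  (3,3): 1/1 same-type → satisfied — stop here.

(3,3)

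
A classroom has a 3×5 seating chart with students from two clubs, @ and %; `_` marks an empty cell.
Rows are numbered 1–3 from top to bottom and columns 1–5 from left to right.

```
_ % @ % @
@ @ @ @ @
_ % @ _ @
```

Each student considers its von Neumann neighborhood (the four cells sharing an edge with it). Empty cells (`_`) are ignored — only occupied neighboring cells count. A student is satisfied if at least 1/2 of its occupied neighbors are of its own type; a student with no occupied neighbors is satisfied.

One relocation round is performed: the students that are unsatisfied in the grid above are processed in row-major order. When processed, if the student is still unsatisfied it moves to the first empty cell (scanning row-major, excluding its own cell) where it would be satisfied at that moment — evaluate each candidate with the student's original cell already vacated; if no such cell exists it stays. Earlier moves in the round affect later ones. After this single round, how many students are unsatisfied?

Initially unsatisfied (in order): (1,2), (1,3), (1,4), (3,2).
  (1,2) → (3,1).
  (1,3): now satisfied by earlier moves; stays.
  (1,4): no empty cell satisfies it; stays.
  (3,2): no empty cell satisfies it; stays.
Resulting grid:
_ _ @ % @
@ @ @ @ @
% % @ _ @
Unsatisfied now: (1,4), (3,2).

2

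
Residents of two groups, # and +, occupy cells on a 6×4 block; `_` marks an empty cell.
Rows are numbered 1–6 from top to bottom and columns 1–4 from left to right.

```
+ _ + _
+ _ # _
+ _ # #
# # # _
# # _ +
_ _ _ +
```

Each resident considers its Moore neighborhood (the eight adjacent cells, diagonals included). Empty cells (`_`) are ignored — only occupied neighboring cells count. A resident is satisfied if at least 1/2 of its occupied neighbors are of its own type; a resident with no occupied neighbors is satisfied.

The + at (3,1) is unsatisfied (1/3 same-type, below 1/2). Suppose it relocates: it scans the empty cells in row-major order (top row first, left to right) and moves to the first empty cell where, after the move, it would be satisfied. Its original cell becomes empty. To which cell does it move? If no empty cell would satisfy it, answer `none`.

(1,2)

Vacating (3,1). Empty cells in order:
  (1,2): 3/4 same-type → satisfied — stop here.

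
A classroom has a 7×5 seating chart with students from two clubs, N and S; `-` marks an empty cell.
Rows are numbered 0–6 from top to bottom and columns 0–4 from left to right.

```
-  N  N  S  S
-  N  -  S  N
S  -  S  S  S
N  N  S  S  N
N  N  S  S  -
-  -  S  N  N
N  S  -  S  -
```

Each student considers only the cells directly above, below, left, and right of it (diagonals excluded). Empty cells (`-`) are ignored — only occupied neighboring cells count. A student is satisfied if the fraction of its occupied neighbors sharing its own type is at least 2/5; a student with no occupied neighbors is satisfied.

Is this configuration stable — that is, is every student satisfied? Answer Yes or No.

Row 0: (0,1)N 2/2 satisfied · (0,2)N 1/2 satisfied · (0,3)S 2/3 satisfied · (0,4)S 1/2 satisfied
Row 1: (1,1)N 1/1 satisfied · (1,3)S 2/3 satisfied · (1,4)N 0/3 not
Row 2: (2,0)S 0/1 not · (2,2)S 2/2 satisfied · (2,3)S 4/4 satisfied · (2,4)S 1/3 not
Row 3: (3,0)N 2/3 satisfied · (3,1)N 2/3 satisfied · (3,2)S 3/4 satisfied · (3,3)S 3/4 satisfied · (3,4)N 0/2 not
Row 4: (4,0)N 2/2 satisfied · (4,1)N 2/3 satisfied · (4,2)S 3/4 satisfied · (4,3)S 2/3 satisfied
Row 5: (5,2)S 1/2 satisfied · (5,3)N 1/4 not · (5,4)N 1/1 satisfied
Row 6: (6,0)N 0/1 not · (6,1)S 0/1 not · (6,3)S 0/1 not
For instance (1,4) has only 0/3 same-type neighbors, below 2/5.

No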